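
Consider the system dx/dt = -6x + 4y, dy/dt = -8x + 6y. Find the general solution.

x(t) = -c_1e^(2t) - c_2e^(-2t), y(t) = -2c_1e^(2t) - c_2e^(-2t)

Coefficient matrix A = [[-6, 4], [-8, 6]].
Characteristic polynomial det(A - λI) = λ^2 - 4 = 0.
Eigenvalues λ = 2, -2.
For λ=2: (A-λI) row 1 is [-8, 4], so an eigenvector is (-1, -2).
For λ=-2: (A-λI) row 1 is [-4, 4], so an eigenvector is (-1, -1).
General solution: c_1e^(2t)(-1,-2) + c_2e^(-2t)(-1,-1).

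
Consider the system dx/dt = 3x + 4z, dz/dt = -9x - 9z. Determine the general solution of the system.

Coefficient matrix A = [[3, 4], [-9, -9]].
Characteristic polynomial det(A - λI) = λ^2 + 6λ + 9 = 0.
Single eigenvalue λ = -3 with algebraic multiplicity 2.
Eigenvector v = (-2,3); generalized eigenvector w with (A-λI)w=v is (-1,1).
General solution: e^(-3t)[K_1·v + K_2·(t·v + w)].

x(t) = -2K_1e^(-3t) - 2K_2te^(-3t) - K_2e^(-3t), z(t) = 3K_1e^(-3t) + 3K_2te^(-3t) + K_2e^(-3t)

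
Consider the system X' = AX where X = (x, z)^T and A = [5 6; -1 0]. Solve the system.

x(t) = -3K_1e^(3t) + 2K_2e^(2t), z(t) = K_1e^(3t) - K_2e^(2t)

Coefficient matrix A = [[5, 6], [-1, 0]].
Characteristic polynomial det(A - λI) = λ^2 - 5λ + 6 = 0.
Eigenvalues λ = 3, 2.
For λ=3: (A-λI) row 1 is [2, 6], so an eigenvector is (-3, 1).
For λ=2: (A-λI) row 1 is [3, 6], so an eigenvector is (2, -1).
General solution: K_1e^(3t)(-3,1) + K_2e^(2t)(2,-1).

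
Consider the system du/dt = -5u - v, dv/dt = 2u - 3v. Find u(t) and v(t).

u(t) = -K_1e^(-4t)cos(t) - K_2e^(-4t)sin(t), v(t) = -K_1e^(-4t)sin(t) + K_1e^(-4t)cos(t) + K_2e^(-4t)sin(t) + K_2e^(-4t)cos(t)

Coefficient matrix A = [[-5, -1], [2, -3]].
Characteristic polynomial det(A - λI) = λ^2 + 8λ + 17 = 0.
Eigenvalues λ = -4 ± i (complex conjugate pair).
For λ=-4+i: an eigenvector is (-1,1) - i(0,-1) = (-1, 1 + i).
A real fundamental pair from Re and Im of e^((-4+i)t)v: X_1 = e^(-4t)(cos(t)·(-1,1) + sin(t)·(0,-1)), X_2 = e^(-4t)(sin(t)·(-1,1) - cos(t)·(0,-1)).
General solution: K_1X_1 + K_2X_2.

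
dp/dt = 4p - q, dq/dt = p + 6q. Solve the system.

p(t) = c_1e^(5t) + c_2te^(5t) + 2c_2e^(5t), q(t) = -c_1e^(5t) - c_2te^(5t) - 3c_2e^(5t)

Coefficient matrix A = [[4, -1], [1, 6]].
Characteristic polynomial det(A - λI) = λ^2 - 10λ + 25 = 0.
Single eigenvalue λ = 5 with algebraic multiplicity 2.
Eigenvector v = (1,-1); generalized eigenvector w with (A-λI)w=v is (2,-3).
General solution: e^(5t)[c_1·v + c_2·(t·v + w)].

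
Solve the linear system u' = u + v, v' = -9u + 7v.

u(t) = -K_1e^(4t) - K_2te^(4t), v(t) = -3K_1e^(4t) - 3K_2te^(4t) - K_2e^(4t)

Coefficient matrix A = [[1, 1], [-9, 7]].
Characteristic polynomial det(A - λI) = λ^2 - 8λ + 16 = 0.
Single eigenvalue λ = 4 with algebraic multiplicity 2.
Eigenvector v = (-1,-3); generalized eigenvector w with (A-λI)w=v is (0,-1).
General solution: e^(4t)[K_1·v + K_2·(t·v + w)].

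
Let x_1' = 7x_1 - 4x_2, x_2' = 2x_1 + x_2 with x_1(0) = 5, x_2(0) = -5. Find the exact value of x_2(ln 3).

A = [[7,-4],[2,1]]; eigenvalues λ = 5, 3.
Eigenvectors: (2,1) for λ=5, (-1,-1) for λ=3.
From the initial condition, c_1 = 10, c_2 = 15.
x_2(ln 3) = (10)(3^5)(1) + (15)(3^3)(-1) = 2025.

2025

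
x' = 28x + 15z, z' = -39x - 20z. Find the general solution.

x(t) = -K_1e^(4t)sin(3t) - 2K_1e^(4t)cos(3t) - 2K_2e^(4t)sin(3t) + K_2e^(4t)cos(3t), z(t) = 2K_1e^(4t)sin(3t) + 3K_1e^(4t)cos(3t) + 3K_2e^(4t)sin(3t) - 2K_2e^(4t)cos(3t)

Coefficient matrix A = [[28, 15], [-39, -20]].
Characteristic polynomial det(A - λI) = λ^2 - 8λ + 25 = 0.
Eigenvalues λ = 4 ± 3i (complex conjugate pair).
For λ=4+3i: an eigenvector is (-2,3) - i(-1,2) = (-2 + i, 3 - 2i).
A real fundamental pair from Re and Im of e^((4+3i)t)v: X_1 = e^(4t)(cos(3t)·(-2,3) + sin(3t)·(-1,2)), X_2 = e^(4t)(sin(3t)·(-2,3) - cos(3t)·(-1,2)).
General solution: K_1X_1 + K_2X_2.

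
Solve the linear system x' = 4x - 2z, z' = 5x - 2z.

Coefficient matrix A = [[4, -2], [5, -2]].
Characteristic polynomial det(A - λI) = λ^2 - 2λ + 2 = 0.
Eigenvalues λ = 1 ± i (complex conjugate pair).
For λ=1+i: an eigenvector is (-1,-1) - i(-1,-2) = (-1 + i, -1 + 2i).
A real fundamental pair from Re and Im of e^((1+i)t)v: X_1 = e^(t)(cos(t)·(-1,-1) + sin(t)·(-1,-2)), X_2 = e^(t)(sin(t)·(-1,-1) - cos(t)·(-1,-2)).
General solution: C_1X_1 + C_2X_2.

x(t) = -C_1e^(t)sin(t) - C_1e^(t)cos(t) - C_2e^(t)sin(t) + C_2e^(t)cos(t), z(t) = -2C_1e^(t)sin(t) - C_1e^(t)cos(t) - C_2e^(t)sin(t) + 2C_2e^(t)cos(t)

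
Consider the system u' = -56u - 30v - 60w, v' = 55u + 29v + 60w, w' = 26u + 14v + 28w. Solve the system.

Coefficient matrix A = [[-56, -30, -60], [55, 29, 60], [26, 14, 28]].
det(A - λI) = 0 gives eigenvalues λ = -2, -1, 4.
For λ=-2: eigenvector (5,-5,-2).
For λ=-1: eigenvector (-6,7,2).
For λ=4: eigenvector (-2,2,1).
General solution: c_1e^(-2t)(5,-5,-2) + c_2e^(-t)(-6,7,2) + c_3e^(4t)(-2,2,1).

u(t) = 5c_1e^(-2t) - 6c_2e^(-t) - 2c_3e^(4t), v(t) = -5c_1e^(-2t) + 7c_2e^(-t) + 2c_3e^(4t), w(t) = -2c_1e^(-2t) + 2c_2e^(-t) + c_3e^(4t)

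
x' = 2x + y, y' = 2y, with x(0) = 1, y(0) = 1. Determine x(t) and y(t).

Coefficient matrix A = [[2, 1], [0, 2]].
Characteristic polynomial det(A - λI) = λ^2 - 4λ + 4 = 0.
Single eigenvalue λ = 2 with algebraic multiplicity 2.
Eigenvector v = (-1,0); generalized eigenvector w with (A-λI)w=v is (3,-1).
General solution: e^(2t)[c_1·v + c_2·(t·v + w)].
Applying x(0)=1, y(0)=1 gives c_1=-4, c_2=-1.

x(t) = te^(2t) + e^(2t), y(t) = e^(2t)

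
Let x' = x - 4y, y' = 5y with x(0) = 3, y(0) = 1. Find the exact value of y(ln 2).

A = [[1,-4],[0,5]]; eigenvalues λ = 1, 5.
Eigenvectors: (1,0) for λ=1, (1,-1) for λ=5.
From the initial condition, c_1 = 4, c_2 = -1.
y(ln 2) = (4)(2^1)(0) + (-1)(2^5)(-1) = 32.

32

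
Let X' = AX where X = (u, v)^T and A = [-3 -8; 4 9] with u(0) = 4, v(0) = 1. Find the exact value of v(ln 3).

A = [[-3,-8],[4,9]]; eigenvalues λ = 1, 5.
Eigenvectors: (2,-1) for λ=1, (1,-1) for λ=5.
From the initial condition, c_1 = 5, c_2 = -6.
v(ln 3) = (5)(3^1)(-1) + (-6)(3^5)(-1) = 1443.

1443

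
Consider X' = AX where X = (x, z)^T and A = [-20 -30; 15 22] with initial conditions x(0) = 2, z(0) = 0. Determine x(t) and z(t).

Coefficient matrix A = [[-20, -30], [15, 22]].
Characteristic polynomial det(A - λI) = λ^2 - 2λ + 10 = 0.
Eigenvalues λ = 1 ± 3i (complex conjugate pair).
For λ=1+3i: an eigenvector is (-1,1) - i(-3,2) = (-1 + 3i, 1 - 2i).
A real fundamental pair from Re and Im of e^((1+3i)t)v: X_1 = e^(t)(cos(3t)·(-1,1) + sin(3t)·(-3,2)), X_2 = e^(t)(sin(3t)·(-1,1) - cos(3t)·(-3,2)).
General solution: K_1X_1 + K_2X_2.
Applying x(0)=2, z(0)=0 gives K_1=4, K_2=2.

x(t) = -14e^(t)sin(3t) + 2e^(t)cos(3t), z(t) = 10e^(t)sin(3t)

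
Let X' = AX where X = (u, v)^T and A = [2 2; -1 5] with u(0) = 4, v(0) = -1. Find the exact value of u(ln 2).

A = [[2,2],[-1,5]]; eigenvalues λ = 4, 3.
Eigenvectors: (1,1) for λ=4, (-2,-1) for λ=3.
From the initial condition, c_1 = -6, c_2 = -5.
u(ln 2) = (-6)(2^4)(1) + (-5)(2^3)(-2) = -16.

-16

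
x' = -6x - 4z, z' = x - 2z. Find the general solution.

x(t) = 2K_1e^(-4t) + 2K_2te^(-4t) + 3K_2e^(-4t), z(t) = -K_1e^(-4t) - K_2te^(-4t) - 2K_2e^(-4t)

Coefficient matrix A = [[-6, -4], [1, -2]].
Characteristic polynomial det(A - λI) = λ^2 + 8λ + 16 = 0.
Single eigenvalue λ = -4 with algebraic multiplicity 2.
Eigenvector v = (2,-1); generalized eigenvector w with (A-λI)w=v is (3,-2).
General solution: e^(-4t)[K_1·v + K_2·(t·v + w)].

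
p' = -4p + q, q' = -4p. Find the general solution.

Coefficient matrix A = [[-4, 1], [-4, 0]].
Characteristic polynomial det(A - λI) = λ^2 + 4λ + 4 = 0.
Single eigenvalue λ = -2 with algebraic multiplicity 2.
Eigenvector v = (-1,-2); generalized eigenvector w with (A-λI)w=v is (-1,-3).
General solution: e^(-2t)[C_1·v + C_2·(t·v + w)].

p(t) = -C_1e^(-2t) - C_2te^(-2t) - C_2e^(-2t), q(t) = -2C_1e^(-2t) - 2C_2te^(-2t) - 3C_2e^(-2t)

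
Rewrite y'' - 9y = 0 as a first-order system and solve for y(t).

Let x_1 = y, x_2 = y'. Then x_1' = x_2 and x_2' = 9x_1.
A = [[0,1],[9,0]]; det(A-λI) = λ^2 - 9.
Eigenvalues λ = 3, -3 with eigenvectors (1,3), (1,-3).

y(t) = K_1e^(3t) + K_2e^(-3t)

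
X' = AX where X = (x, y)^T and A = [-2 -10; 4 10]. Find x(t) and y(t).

x(t) = 2C_1e^(4t)sin(2t) + C_1e^(4t)cos(2t) + C_2e^(4t)sin(2t) - 2C_2e^(4t)cos(2t), y(t) = -C_1e^(4t)sin(2t) - C_1e^(4t)cos(2t) - C_2e^(4t)sin(2t) + C_2e^(4t)cos(2t)

Coefficient matrix A = [[-2, -10], [4, 10]].
Characteristic polynomial det(A - λI) = λ^2 - 8λ + 20 = 0.
Eigenvalues λ = 4 ± 2i (complex conjugate pair).
For λ=4+2i: an eigenvector is (1,-1) - i(2,-1) = (1 - 2i, -1 + i).
A real fundamental pair from Re and Im of e^((4+2i)t)v: X_1 = e^(4t)(cos(2t)·(1,-1) + sin(2t)·(2,-1)), X_2 = e^(4t)(sin(2t)·(1,-1) - cos(2t)·(2,-1)).
General solution: C_1X_1 + C_2X_2.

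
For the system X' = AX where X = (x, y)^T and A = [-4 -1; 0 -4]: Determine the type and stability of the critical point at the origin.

A = [[-4,-1],[0,-4]]; det(A-λI) = λ^2 + 8λ + 16.
repeated λ = -4 with a single eigenvector.

stable improper node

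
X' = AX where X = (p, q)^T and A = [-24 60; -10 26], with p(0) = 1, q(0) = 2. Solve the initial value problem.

Coefficient matrix A = [[-24, 60], [-10, 26]].
Characteristic polynomial det(A - λI) = λ^2 - 2λ - 24 = 0.
Eigenvalues λ = -4, 6.
For λ=-4: (A-λI) row 1 is [-20, 60], so an eigenvector is (-3, -1).
For λ=6: (A-λI) row 1 is [-30, 60], so an eigenvector is (-2, -1).
General solution: C_1e^(-4t)(-3,-1) + C_2e^(6t)(-2,-1).
Applying p(0)=1, q(0)=2 gives C_1=3, C_2=-5.

p(t) = 10e^(6t) - 9e^(-4t), q(t) = 5e^(6t) - 3e^(-4t)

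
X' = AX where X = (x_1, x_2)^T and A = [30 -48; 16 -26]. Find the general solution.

x_1(t) = -2C_1e^(6t) - 3C_2e^(-2t), x_2(t) = -C_1e^(6t) - 2C_2e^(-2t)

Coefficient matrix A = [[30, -48], [16, -26]].
Characteristic polynomial det(A - λI) = λ^2 - 4λ - 12 = 0.
Eigenvalues λ = 6, -2.
For λ=6: (A-λI) row 1 is [24, -48], so an eigenvector is (-2, -1).
For λ=-2: (A-λI) row 1 is [32, -48], so an eigenvector is (-3, -2).
General solution: C_1e^(6t)(-2,-1) + C_2e^(-2t)(-3,-2).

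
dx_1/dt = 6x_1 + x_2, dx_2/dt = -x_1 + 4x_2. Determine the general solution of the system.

Coefficient matrix A = [[6, 1], [-1, 4]].
Characteristic polynomial det(A - λI) = λ^2 - 10λ + 25 = 0.
Single eigenvalue λ = 5 with algebraic multiplicity 2.
Eigenvector v = (1,-1); generalized eigenvector w with (A-λI)w=v is (1,0).
General solution: e^(5t)[C_1·v + C_2·(t·v + w)].

x_1(t) = C_1e^(5t) + C_2te^(5t) + C_2e^(5t), x_2(t) = -C_1e^(5t) - C_2te^(5t)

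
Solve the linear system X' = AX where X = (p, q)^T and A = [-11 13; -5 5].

Coefficient matrix A = [[-11, 13], [-5, 5]].
Characteristic polynomial det(A - λI) = λ^2 + 6λ + 10 = 0.
Eigenvalues λ = -3 ± i (complex conjugate pair).
For λ=-3+i: an eigenvector is (-2,-1) - i(3,2) = (-2 - 3i, -1 - 2i).
A real fundamental pair from Re and Im of e^((-3+i)t)v: X_1 = e^(-3t)(cos(t)·(-2,-1) + sin(t)·(3,2)), X_2 = e^(-3t)(sin(t)·(-2,-1) - cos(t)·(3,2)).
General solution: c_1X_1 + c_2X_2.

p(t) = 3c_1e^(-3t)sin(t) - 2c_1e^(-3t)cos(t) - 2c_2e^(-3t)sin(t) - 3c_2e^(-3t)cos(t), q(t) = 2c_1e^(-3t)sin(t) - c_1e^(-3t)cos(t) - c_2e^(-3t)sin(t) - 2c_2e^(-3t)cos(t)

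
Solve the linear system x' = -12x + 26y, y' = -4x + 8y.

x(t) = 2C_1e^(-2t)sin(2t) - 3C_1e^(-2t)cos(2t) - 3C_2e^(-2t)sin(2t) - 2C_2e^(-2t)cos(2t), y(t) = C_1e^(-2t)sin(2t) - C_1e^(-2t)cos(2t) - C_2e^(-2t)sin(2t) - C_2e^(-2t)cos(2t)

Coefficient matrix A = [[-12, 26], [-4, 8]].
Characteristic polynomial det(A - λI) = λ^2 + 4λ + 8 = 0.
Eigenvalues λ = -2 ± 2i (complex conjugate pair).
For λ=-2+2i: an eigenvector is (-3,-1) - i(2,1) = (-3 - 2i, -1 - i).
A real fundamental pair from Re and Im of e^((-2+2i)t)v: X_1 = e^(-2t)(cos(2t)·(-3,-1) + sin(2t)·(2,1)), X_2 = e^(-2t)(sin(2t)·(-3,-1) - cos(2t)·(2,1)).
General solution: C_1X_1 + C_2X_2.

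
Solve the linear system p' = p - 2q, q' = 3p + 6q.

Coefficient matrix A = [[1, -2], [3, 6]].
Characteristic polynomial det(A - λI) = λ^2 - 7λ + 12 = 0.
Eigenvalues λ = 3, 4.
For λ=3: (A-λI) row 1 is [-2, -2], so an eigenvector is (1, -1).
For λ=4: (A-λI) row 1 is [-3, -2], so an eigenvector is (2, -3).
General solution: C_1e^(3t)(1,-1) + C_2e^(4t)(2,-3).

p(t) = C_1e^(3t) + 2C_2e^(4t), q(t) = -C_1e^(3t) - 3C_2e^(4t)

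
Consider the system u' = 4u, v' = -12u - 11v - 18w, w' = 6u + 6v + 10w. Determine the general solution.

Coefficient matrix A = [[4, 0, 0], [-12, -11, -18], [6, 6, 10]].
det(A - λI) = 0 gives eigenvalues λ = -2, 1, 4.
For λ=-2: eigenvector (0,-2,1).
For λ=1: eigenvector (0,-3,2).
For λ=4: eigenvector (1,-2,1).
General solution: C_1e^(-2t)(0,-2,1) + C_2e^(t)(0,-3,2) + C_3e^(4t)(1,-2,1).

u(t) = C_3e^(4t), v(t) = -2C_1e^(-2t) - 3C_2e^(t) - 2C_3e^(4t), w(t) = C_1e^(-2t) + 2C_2e^(t) + C_3e^(4t)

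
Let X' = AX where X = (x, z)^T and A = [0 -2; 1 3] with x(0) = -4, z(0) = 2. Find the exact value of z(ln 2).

A = [[0,-2],[1,3]]; eigenvalues λ = 2, 1.
Eigenvectors: (-1,1) for λ=2, (-2,1) for λ=1.
From the initial condition, c_1 = 0, c_2 = 2.
z(ln 2) = (0)(2^2)(1) + (2)(2^1)(1) = 4.

4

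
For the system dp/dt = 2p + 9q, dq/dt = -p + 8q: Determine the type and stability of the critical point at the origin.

unstable improper node

A = [[2,9],[-1,8]]; det(A-λI) = λ^2 - 10λ + 25.
repeated λ = 5 with a single eigenvector.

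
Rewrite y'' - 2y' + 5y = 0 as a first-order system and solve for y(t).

Let x_1 = y, x_2 = y'. Then x_1' = x_2 and x_2' = -5x_1 + 2x_2.
A = [[0,1],[-5,2]]; det(A-λI) = λ^2 - 2λ + 5.
Eigenvalues λ = 1 ± 2i.

y(t) = K_1e^(t)cos(2t) + K_2e^(t)sin(2t)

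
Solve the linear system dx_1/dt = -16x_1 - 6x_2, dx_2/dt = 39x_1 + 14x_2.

x_1(t) = -C_1e^(-t)sin(3t) - C_1e^(-t)cos(3t) - C_2e^(-t)sin(3t) + C_2e^(-t)cos(3t), x_2(t) = 2C_1e^(-t)sin(3t) + 3C_1e^(-t)cos(3t) + 3C_2e^(-t)sin(3t) - 2C_2e^(-t)cos(3t)

Coefficient matrix A = [[-16, -6], [39, 14]].
Characteristic polynomial det(A - λI) = λ^2 + 2λ + 10 = 0.
Eigenvalues λ = -1 ± 3i (complex conjugate pair).
For λ=-1+3i: an eigenvector is (-1,3) - i(-1,2) = (-1 + i, 3 - 2i).
A real fundamental pair from Re and Im of e^((-1+3i)t)v: X_1 = e^(-t)(cos(3t)·(-1,3) + sin(3t)·(-1,2)), X_2 = e^(-t)(sin(3t)·(-1,3) - cos(3t)·(-1,2)).
General solution: C_1X_1 + C_2X_2.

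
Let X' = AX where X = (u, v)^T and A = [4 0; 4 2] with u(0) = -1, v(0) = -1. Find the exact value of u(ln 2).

-16

A = [[4,0],[4,2]]; eigenvalues λ = 2, 4.
Eigenvectors: (0,-1) for λ=2, (-1,-2) for λ=4.
From the initial condition, c_1 = -1, c_2 = 1.
u(ln 2) = (-1)(2^2)(0) + (1)(2^4)(-1) = -16.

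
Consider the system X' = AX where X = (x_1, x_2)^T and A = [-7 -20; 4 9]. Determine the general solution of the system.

Coefficient matrix A = [[-7, -20], [4, 9]].
Characteristic polynomial det(A - λI) = λ^2 - 2λ + 17 = 0.
Eigenvalues λ = 1 ± 4i (complex conjugate pair).
For λ=1+4i: an eigenvector is (-1,0) - i(2,-1) = (-1 - 2i, 0 + i).
A real fundamental pair from Re and Im of e^((1+4i)t)v: X_1 = e^(t)(cos(4t)·(-1,0) + sin(4t)·(2,-1)), X_2 = e^(t)(sin(4t)·(-1,0) - cos(4t)·(2,-1)).
General solution: c_1X_1 + c_2X_2.

x_1(t) = 2c_1e^(t)sin(4t) - c_1e^(t)cos(4t) - c_2e^(t)sin(4t) - 2c_2e^(t)cos(4t), x_2(t) = -c_1e^(t)sin(4t) + c_2e^(t)cos(4t)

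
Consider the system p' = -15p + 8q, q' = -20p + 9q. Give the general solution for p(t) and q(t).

p(t) = -c_1e^(-3t)sin(4t) + c_1e^(-3t)cos(4t) + c_2e^(-3t)sin(4t) + c_2e^(-3t)cos(4t), q(t) = -2c_1e^(-3t)sin(4t) + c_1e^(-3t)cos(4t) + c_2e^(-3t)sin(4t) + 2c_2e^(-3t)cos(4t)

Coefficient matrix A = [[-15, 8], [-20, 9]].
Characteristic polynomial det(A - λI) = λ^2 + 6λ + 25 = 0.
Eigenvalues λ = -3 ± 4i (complex conjugate pair).
For λ=-3+4i: an eigenvector is (1,1) - i(-1,-2) = (1 + i, 1 + 2i).
A real fundamental pair from Re and Im of e^((-3+4i)t)v: X_1 = e^(-3t)(cos(4t)·(1,1) + sin(4t)·(-1,-2)), X_2 = e^(-3t)(sin(4t)·(1,1) - cos(4t)·(-1,-2)).
General solution: c_1X_1 + c_2X_2.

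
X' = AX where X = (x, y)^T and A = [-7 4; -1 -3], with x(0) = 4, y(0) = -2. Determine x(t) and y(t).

Coefficient matrix A = [[-7, 4], [-1, -3]].
Characteristic polynomial det(A - λI) = λ^2 + 10λ + 25 = 0.
Single eigenvalue λ = -5 with algebraic multiplicity 2.
Eigenvector v = (2,1); generalized eigenvector w with (A-λI)w=v is (3,2).
General solution: e^(-5t)[c_1·v + c_2·(t·v + w)].
Applying x(0)=4, y(0)=-2 gives c_1=14, c_2=-8.

x(t) = -16te^(-5t) + 4e^(-5t), y(t) = -8te^(-5t) - 2e^(-5t)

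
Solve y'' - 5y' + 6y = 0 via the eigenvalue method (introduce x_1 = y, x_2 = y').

Let x_1 = y, x_2 = y'. Then x_1' = x_2 and x_2' = -6x_1 + 5x_2.
A = [[0,1],[-6,5]]; det(A-λI) = λ^2 - 5λ + 6.
Eigenvalues λ = 2, 3 with eigenvectors (1,2), (1,3).

y(t) = K_1e^(2t) + K_2e^(3t)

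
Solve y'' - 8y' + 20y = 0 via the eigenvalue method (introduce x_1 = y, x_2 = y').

Let x_1 = y, x_2 = y'. Then x_1' = x_2 and x_2' = -20x_1 + 8x_2.
A = [[0,1],[-20,8]]; det(A-λI) = λ^2 - 8λ + 20.
Eigenvalues λ = 4 ± 2i.

y(t) = c_1e^(4t)cos(2t) + c_2e^(4t)sin(2t)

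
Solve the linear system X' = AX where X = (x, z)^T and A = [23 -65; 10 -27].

Coefficient matrix A = [[23, -65], [10, -27]].
Characteristic polynomial det(A - λI) = λ^2 + 4λ + 29 = 0.
Eigenvalues λ = -2 ± 5i (complex conjugate pair).
For λ=-2+5i: an eigenvector is (-2,-1) - i(3,1) = (-2 - 3i, -1 - i).
A real fundamental pair from Re and Im of e^((-2+5i)t)v: X_1 = e^(-2t)(cos(5t)·(-2,-1) + sin(5t)·(3,1)), X_2 = e^(-2t)(sin(5t)·(-2,-1) - cos(5t)·(3,1)).
General solution: c_1X_1 + c_2X_2.

x(t) = 3c_1e^(-2t)sin(5t) - 2c_1e^(-2t)cos(5t) - 2c_2e^(-2t)sin(5t) - 3c_2e^(-2t)cos(5t), z(t) = c_1e^(-2t)sin(5t) - c_1e^(-2t)cos(5t) - c_2e^(-2t)sin(5t) - c_2e^(-2t)cos(5t)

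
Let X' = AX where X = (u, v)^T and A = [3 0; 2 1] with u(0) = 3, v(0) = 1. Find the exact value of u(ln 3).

81

A = [[3,0],[2,1]]; eigenvalues λ = 3, 1.
Eigenvectors: (-1,-1) for λ=3, (0,1) for λ=1.
From the initial condition, c_1 = -3, c_2 = -2.
u(ln 3) = (-3)(3^3)(-1) + (-2)(3^1)(0) = 81.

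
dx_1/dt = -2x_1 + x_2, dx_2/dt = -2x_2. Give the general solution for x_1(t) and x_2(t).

x_1(t) = K_1e^(-2t) + K_2te^(-2t) - 2K_2e^(-2t), x_2(t) = K_2e^(-2t)

Coefficient matrix A = [[-2, 1], [0, -2]].
Characteristic polynomial det(A - λI) = λ^2 + 4λ + 4 = 0.
Single eigenvalue λ = -2 with algebraic multiplicity 2.
Eigenvector v = (1,0); generalized eigenvector w with (A-λI)w=v is (-2,1).
General solution: e^(-2t)[K_1·v + K_2·(t·v + w)].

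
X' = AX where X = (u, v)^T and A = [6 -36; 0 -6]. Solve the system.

u(t) = 3K_1e^(-6t) - K_2e^(6t), v(t) = K_1e^(-6t)

Coefficient matrix A = [[6, -36], [0, -6]].
Characteristic polynomial det(A - λI) = λ^2 - 36 = 0.
Eigenvalues λ = -6, 6.
For λ=-6: (A-λI) row 1 is [12, -36], so an eigenvector is (3, 1).
For λ=6: (A-λI) row 1 is [0, -36], so an eigenvector is (-1, 0).
General solution: K_1e^(-6t)(3,1) + K_2e^(6t)(-1,0).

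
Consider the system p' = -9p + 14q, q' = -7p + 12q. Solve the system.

Coefficient matrix A = [[-9, 14], [-7, 12]].
Characteristic polynomial det(A - λI) = λ^2 - 3λ - 10 = 0.
Eigenvalues λ = -2, 5.
For λ=-2: (A-λI) row 1 is [-7, 14], so an eigenvector is (-2, -1).
For λ=5: (A-λI) row 1 is [-14, 14], so an eigenvector is (-1, -1).
General solution: C_1e^(-2t)(-2,-1) + C_2e^(5t)(-1,-1).

p(t) = -2C_1e^(-2t) - C_2e^(5t), q(t) = -C_1e^(-2t) - C_2e^(5t)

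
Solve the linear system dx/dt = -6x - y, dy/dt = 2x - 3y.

x(t) = -c_1e^(-4t) + c_2e^(-5t), y(t) = 2c_1e^(-4t) - c_2e^(-5t)

Coefficient matrix A = [[-6, -1], [2, -3]].
Characteristic polynomial det(A - λI) = λ^2 + 9λ + 20 = 0.
Eigenvalues λ = -4, -5.
For λ=-4: (A-λI) row 1 is [-2, -1], so an eigenvector is (-1, 2).
For λ=-5: (A-λI) row 1 is [-1, -1], so an eigenvector is (1, -1).
General solution: c_1e^(-4t)(-1,2) + c_2e^(-5t)(1,-1).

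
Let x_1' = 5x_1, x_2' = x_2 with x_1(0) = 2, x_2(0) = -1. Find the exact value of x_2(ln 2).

-2

A = [[5,0],[0,1]]; eigenvalues λ = 1, 5.
Eigenvectors: (0,1) for λ=1, (-1,0) for λ=5.
From the initial condition, c_1 = -1, c_2 = -2.
x_2(ln 2) = (-1)(2^1)(1) + (-2)(2^5)(0) = -2.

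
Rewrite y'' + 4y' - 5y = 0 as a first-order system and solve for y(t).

y(t) = C_1e^(t) + C_2e^(-5t)

Let x_1 = y, x_2 = y'. Then x_1' = x_2 and x_2' = 5x_1 - 4x_2.
A = [[0,1],[5,-4]]; det(A-λI) = λ^2 + 4λ - 5.
Eigenvalues λ = 1, -5 with eigenvectors (1,1), (1,-5).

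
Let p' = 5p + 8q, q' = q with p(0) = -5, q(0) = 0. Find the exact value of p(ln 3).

A = [[5,8],[0,1]]; eigenvalues λ = 5, 1.
Eigenvectors: (1,0) for λ=5, (-2,1) for λ=1.
From the initial condition, c_1 = -5, c_2 = 0.
p(ln 3) = (-5)(3^5)(1) + (0)(3^1)(-2) = -1215.

-1215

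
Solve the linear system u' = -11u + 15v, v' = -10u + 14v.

u(t) = -c_1e^(4t) - 3c_2e^(-t), v(t) = -c_1e^(4t) - 2c_2e^(-t)

Coefficient matrix A = [[-11, 15], [-10, 14]].
Characteristic polynomial det(A - λI) = λ^2 - 3λ - 4 = 0.
Eigenvalues λ = 4, -1.
For λ=4: (A-λI) row 1 is [-15, 15], so an eigenvector is (-1, -1).
For λ=-1: (A-λI) row 1 is [-10, 15], so an eigenvector is (-3, -2).
General solution: c_1e^(4t)(-1,-1) + c_2e^(-t)(-3,-2).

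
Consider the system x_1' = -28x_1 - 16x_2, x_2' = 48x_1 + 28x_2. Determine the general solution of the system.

x_1(t) = -2K_1e^(-4t) - K_2e^(4t), x_2(t) = 3K_1e^(-4t) + 2K_2e^(4t)

Coefficient matrix A = [[-28, -16], [48, 28]].
Characteristic polynomial det(A - λI) = λ^2 - 16 = 0.
Eigenvalues λ = -4, 4.
For λ=-4: (A-λI) row 1 is [-24, -16], so an eigenvector is (-2, 3).
For λ=4: (A-λI) row 1 is [-32, -16], so an eigenvector is (-1, 2).
General solution: K_1e^(-4t)(-2,3) + K_2e^(4t)(-1,2).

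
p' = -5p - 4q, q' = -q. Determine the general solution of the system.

Coefficient matrix A = [[-5, -4], [0, -1]].
Characteristic polynomial det(A - λI) = λ^2 + 6λ + 5 = 0.
Eigenvalues λ = -5, -1.
For λ=-5: (A-λI) row 1 is [0, -4], so an eigenvector is (-1, 0).
For λ=-1: (A-λI) row 1 is [-4, -4], so an eigenvector is (1, -1).
General solution: C_1e^(-5t)(-1,0) + C_2e^(-t)(1,-1).

p(t) = -C_1e^(-5t) + C_2e^(-t), q(t) = -C_2e^(-t)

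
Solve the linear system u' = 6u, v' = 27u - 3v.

u(t) = C_1e^(6t), v(t) = 3C_1e^(6t) + C_2e^(-3t)

Coefficient matrix A = [[6, 0], [27, -3]].
Characteristic polynomial det(A - λI) = λ^2 - 3λ - 18 = 0.
Eigenvalues λ = 6, -3.
For λ=6: (A-λI) row 2 is [27, -9], so an eigenvector is (1, 3).
For λ=-3: (A-λI) row 1 is [9, 0], so an eigenvector is (0, 1).
General solution: C_1e^(6t)(1,3) + C_2e^(-3t)(0,1).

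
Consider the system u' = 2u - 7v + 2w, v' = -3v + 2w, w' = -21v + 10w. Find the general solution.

Coefficient matrix A = [[2, -7, 2], [0, -3, 2], [0, -21, 10]].
det(A - λI) = 0 gives eigenvalues λ = 3, 2, 4.
For λ=3: eigenvector (-1,1,3).
For λ=2: eigenvector (1,0,0).
For λ=4: eigenvector (0,2,7).
General solution: c_1e^(3t)(-1,1,3) + c_2e^(2t)(1,0,0) + c_3e^(4t)(0,2,7).

u(t) = -c_1e^(3t) + c_2e^(2t), v(t) = c_1e^(3t) + 2c_3e^(4t), w(t) = 3c_1e^(3t) + 7c_3e^(4t)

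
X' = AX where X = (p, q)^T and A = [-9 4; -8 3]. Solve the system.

p(t) = c_1e^(-5t) - c_2e^(-t), q(t) = c_1e^(-5t) - 2c_2e^(-t)

Coefficient matrix A = [[-9, 4], [-8, 3]].
Characteristic polynomial det(A - λI) = λ^2 + 6λ + 5 = 0.
Eigenvalues λ = -5, -1.
For λ=-5: (A-λI) row 1 is [-4, 4], so an eigenvector is (1, 1).
For λ=-1: (A-λI) row 1 is [-8, 4], so an eigenvector is (-1, -2).
General solution: c_1e^(-5t)(1,1) + c_2e^(-t)(-1,-2).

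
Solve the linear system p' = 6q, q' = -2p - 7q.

p(t) = 2c_1e^(-3t) - 3c_2e^(-4t), q(t) = -c_1e^(-3t) + 2c_2e^(-4t)

Coefficient matrix A = [[0, 6], [-2, -7]].
Characteristic polynomial det(A - λI) = λ^2 + 7λ + 12 = 0.
Eigenvalues λ = -3, -4.
For λ=-3: (A-λI) row 1 is [3, 6], so an eigenvector is (2, -1).
For λ=-4: (A-λI) row 1 is [4, 6], so an eigenvector is (-3, 2).
General solution: c_1e^(-3t)(2,-1) + c_2e^(-4t)(-3,2).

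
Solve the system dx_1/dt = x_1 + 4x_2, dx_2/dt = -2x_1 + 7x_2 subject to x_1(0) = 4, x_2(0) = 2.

Coefficient matrix A = [[1, 4], [-2, 7]].
Characteristic polynomial det(A - λI) = λ^2 - 8λ + 15 = 0.
Eigenvalues λ = 5, 3.
For λ=5: (A-λI) row 1 is [-4, 4], so an eigenvector is (1, 1).
For λ=3: (A-λI) row 1 is [-2, 4], so an eigenvector is (-2, -1).
General solution: c_1e^(5t)(1,1) + c_2e^(3t)(-2,-1).
Applying x_1(0)=4, x_2(0)=2 gives c_1=0, c_2=-2.

x_1(t) = 4e^(3t), x_2(t) = 2e^(3t)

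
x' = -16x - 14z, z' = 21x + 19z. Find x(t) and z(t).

Coefficient matrix A = [[-16, -14], [21, 19]].
Characteristic polynomial det(A - λI) = λ^2 - 3λ - 10 = 0.
Eigenvalues λ = 5, -2.
For λ=5: (A-λI) row 1 is [-21, -14], so an eigenvector is (2, -3).
For λ=-2: (A-λI) row 1 is [-14, -14], so an eigenvector is (1, -1).
General solution: C_1e^(5t)(2,-3) + C_2e^(-2t)(1,-1).

x(t) = 2C_1e^(5t) + C_2e^(-2t), z(t) = -3C_1e^(5t) - C_2e^(-2t)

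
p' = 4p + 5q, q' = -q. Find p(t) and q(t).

Coefficient matrix A = [[4, 5], [0, -1]].
Characteristic polynomial det(A - λI) = λ^2 - 3λ - 4 = 0.
Eigenvalues λ = 4, -1.
For λ=4: (A-λI) row 1 is [0, 5], so an eigenvector is (-1, 0).
For λ=-1: (A-λI) row 1 is [5, 5], so an eigenvector is (1, -1).
General solution: K_1e^(4t)(-1,0) + K_2e^(-t)(1,-1).

p(t) = -K_1e^(4t) + K_2e^(-t), q(t) = -K_2e^(-t)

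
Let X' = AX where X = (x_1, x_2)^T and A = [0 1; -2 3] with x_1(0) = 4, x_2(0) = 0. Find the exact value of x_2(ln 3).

-48

A = [[0,1],[-2,3]]; eigenvalues λ = 1, 2.
Eigenvectors: (1,1) for λ=1, (-1,-2) for λ=2.
From the initial condition, c_1 = 8, c_2 = 4.
x_2(ln 3) = (8)(3^1)(1) + (4)(3^2)(-2) = -48.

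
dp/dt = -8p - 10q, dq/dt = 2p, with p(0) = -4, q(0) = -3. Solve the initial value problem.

Coefficient matrix A = [[-8, -10], [2, 0]].
Characteristic polynomial det(A - λI) = λ^2 + 8λ + 20 = 0.
Eigenvalues λ = -4 ± 2i (complex conjugate pair).
For λ=-4+2i: an eigenvector is (-2,1) - i(-1,0) = (-2 + i, 1).
A real fundamental pair from Re and Im of e^((-4+2i)t)v: X_1 = e^(-4t)(cos(2t)·(-2,1) + sin(2t)·(-1,0)), X_2 = e^(-4t)(sin(2t)·(-2,1) - cos(2t)·(-1,0)).
General solution: K_1X_1 + K_2X_2.
Applying p(0)=-4, q(0)=-3 gives K_1=-3, K_2=-10.

p(t) = 23e^(-4t)sin(2t) - 4e^(-4t)cos(2t), q(t) = -10e^(-4t)sin(2t) - 3e^(-4t)cos(2t)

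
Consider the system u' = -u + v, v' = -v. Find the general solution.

u(t) = -K_1e^(-t) - K_2te^(-t) + 3K_2e^(-t), v(t) = -K_2e^(-t)

Coefficient matrix A = [[-1, 1], [0, -1]].
Characteristic polynomial det(A - λI) = λ^2 + 2λ + 1 = 0.
Single eigenvalue λ = -1 with algebraic multiplicity 2.
Eigenvector v = (-1,0); generalized eigenvector w with (A-λI)w=v is (3,-1).
General solution: e^(-t)[K_1·v + K_2·(t·v + w)].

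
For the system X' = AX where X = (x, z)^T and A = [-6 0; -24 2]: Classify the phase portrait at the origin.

saddle

A = [[-6,0],[-24,2]]; det(A-λI) = λ^2 + 4λ - 12.
λ = -6, 2: opposite signs.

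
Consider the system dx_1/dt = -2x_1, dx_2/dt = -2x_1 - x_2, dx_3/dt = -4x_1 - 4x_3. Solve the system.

Coefficient matrix A = [[-2, 0, 0], [-2, -1, 0], [-4, 0, -4]].
det(A - λI) = 0 gives eigenvalues λ = -1, -2, -4.
For λ=-1: eigenvector (0,1,0).
For λ=-2: eigenvector (1,2,-2).
For λ=-4: eigenvector (0,0,1).
General solution: K_1e^(-t)(0,1,0) + K_2e^(-2t)(1,2,-2) + K_3e^(-4t)(0,0,1).

x_1(t) = K_2e^(-2t), x_2(t) = K_1e^(-t) + 2K_2e^(-2t), x_3(t) = -2K_2e^(-2t) + K_3e^(-4t)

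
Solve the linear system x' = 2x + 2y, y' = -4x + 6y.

x(t) = C_1e^(4t)cos(2t) + C_2e^(4t)sin(2t), y(t) = -C_1e^(4t)sin(2t) + C_1e^(4t)cos(2t) + C_2e^(4t)sin(2t) + C_2e^(4t)cos(2t)

Coefficient matrix A = [[2, 2], [-4, 6]].
Characteristic polynomial det(A - λI) = λ^2 - 8λ + 20 = 0.
Eigenvalues λ = 4 ± 2i (complex conjugate pair).
For λ=4+2i: an eigenvector is (1,1) - i(0,-1) = (1, 1 + i).
A real fundamental pair from Re and Im of e^((4+2i)t)v: X_1 = e^(4t)(cos(2t)·(1,1) + sin(2t)·(0,-1)), X_2 = e^(4t)(sin(2t)·(1,1) - cos(2t)·(0,-1)).
General solution: C_1X_1 + C_2X_2.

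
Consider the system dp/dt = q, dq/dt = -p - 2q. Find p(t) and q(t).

Coefficient matrix A = [[0, 1], [-1, -2]].
Characteristic polynomial det(A - λI) = λ^2 + 2λ + 1 = 0.
Single eigenvalue λ = -1 with algebraic multiplicity 2.
Eigenvector v = (1,-1); generalized eigenvector w with (A-λI)w=v is (-1,2).
General solution: e^(-t)[C_1·v + C_2·(t·v + w)].

p(t) = C_1e^(-t) + C_2te^(-t) - C_2e^(-t), q(t) = -C_1e^(-t) - C_2te^(-t) + 2C_2e^(-t)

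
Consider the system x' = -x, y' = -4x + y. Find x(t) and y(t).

x(t) = K_2e^(-t), y(t) = -K_1e^(t) + 2K_2e^(-t)

Coefficient matrix A = [[-1, 0], [-4, 1]].
Characteristic polynomial det(A - λI) = λ^2 - 1 = 0.
Eigenvalues λ = 1, -1.
For λ=1: (A-λI) row 1 is [-2, 0], so an eigenvector is (0, -1).
For λ=-1: (A-λI) row 2 is [-4, 2], so an eigenvector is (1, 2).
General solution: K_1e^(t)(0,-1) + K_2e^(-t)(1,2).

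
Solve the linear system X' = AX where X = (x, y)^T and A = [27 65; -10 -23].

Coefficient matrix A = [[27, 65], [-10, -23]].
Characteristic polynomial det(A - λI) = λ^2 - 4λ + 29 = 0.
Eigenvalues λ = 2 ± 5i (complex conjugate pair).
For λ=2+5i: an eigenvector is (3,-1) - i(2,-1) = (3 - 2i, -1 + i).
A real fundamental pair from Re and Im of e^((2+5i)t)v: X_1 = e^(2t)(cos(5t)·(3,-1) + sin(5t)·(2,-1)), X_2 = e^(2t)(sin(5t)·(3,-1) - cos(5t)·(2,-1)).
General solution: c_1X_1 + c_2X_2.

x(t) = 2c_1e^(2t)sin(5t) + 3c_1e^(2t)cos(5t) + 3c_2e^(2t)sin(5t) - 2c_2e^(2t)cos(5t), y(t) = -c_1e^(2t)sin(5t) - c_1e^(2t)cos(5t) - c_2e^(2t)sin(5t) + c_2e^(2t)cos(5t)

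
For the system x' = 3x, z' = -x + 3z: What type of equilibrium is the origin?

A = [[3,0],[-1,3]]; det(A-λI) = λ^2 - 6λ + 9.
repeated λ = 3 with a single eigenvector.

unstable improper node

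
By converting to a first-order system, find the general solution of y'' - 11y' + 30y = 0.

Let x_1 = y, x_2 = y'. Then x_1' = x_2 and x_2' = -30x_1 + 11x_2.
A = [[0,1],[-30,11]]; det(A-λI) = λ^2 - 11λ + 30.
Eigenvalues λ = 5, 6 with eigenvectors (1,5), (1,6).

y(t) = c_1e^(5t) + c_2e^(6t)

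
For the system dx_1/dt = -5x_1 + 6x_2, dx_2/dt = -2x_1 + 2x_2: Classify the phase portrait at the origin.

stable node

A = [[-5,6],[-2,2]]; det(A-λI) = λ^2 + 3λ + 2.
λ = -2, -1: both negative.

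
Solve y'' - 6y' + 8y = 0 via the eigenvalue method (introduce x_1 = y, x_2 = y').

y(t) = C_1e^(4t) + C_2e^(2t)

Let x_1 = y, x_2 = y'. Then x_1' = x_2 and x_2' = -8x_1 + 6x_2.
A = [[0,1],[-8,6]]; det(A-λI) = λ^2 - 6λ + 8.
Eigenvalues λ = 4, 2 with eigenvectors (1,4), (1,2).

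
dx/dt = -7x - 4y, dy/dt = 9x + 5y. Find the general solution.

x(t) = -2C_1e^(-t) - 2C_2te^(-t) - C_2e^(-t), y(t) = 3C_1e^(-t) + 3C_2te^(-t) + 2C_2e^(-t)

Coefficient matrix A = [[-7, -4], [9, 5]].
Characteristic polynomial det(A - λI) = λ^2 + 2λ + 1 = 0.
Single eigenvalue λ = -1 with algebraic multiplicity 2.
Eigenvector v = (-2,3); generalized eigenvector w with (A-λI)w=v is (-1,2).
General solution: e^(-t)[C_1·v + C_2·(t·v + w)].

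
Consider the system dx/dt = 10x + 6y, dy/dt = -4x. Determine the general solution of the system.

x(t) = -K_1e^(4t) - 3K_2e^(6t), y(t) = K_1e^(4t) + 2K_2e^(6t)

Coefficient matrix A = [[10, 6], [-4, 0]].
Characteristic polynomial det(A - λI) = λ^2 - 10λ + 24 = 0.
Eigenvalues λ = 4, 6.
For λ=4: (A-λI) row 1 is [6, 6], so an eigenvector is (-1, 1).
For λ=6: (A-λI) row 1 is [4, 6], so an eigenvector is (-3, 2).
General solution: K_1e^(4t)(-1,1) + K_2e^(6t)(-3,2).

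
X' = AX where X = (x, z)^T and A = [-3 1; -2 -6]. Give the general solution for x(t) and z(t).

Coefficient matrix A = [[-3, 1], [-2, -6]].
Characteristic polynomial det(A - λI) = λ^2 + 9λ + 20 = 0.
Eigenvalues λ = -4, -5.
For λ=-4: (A-λI) row 1 is [1, 1], so an eigenvector is (1, -1).
For λ=-5: (A-λI) row 1 is [2, 1], so an eigenvector is (-1, 2).
General solution: c_1e^(-4t)(1,-1) + c_2e^(-5t)(-1,2).

x(t) = c_1e^(-4t) - c_2e^(-5t), z(t) = -c_1e^(-4t) + 2c_2e^(-5t)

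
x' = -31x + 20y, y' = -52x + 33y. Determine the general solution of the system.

x(t) = -2K_1e^(t)sin(4t) - K_1e^(t)cos(4t) - K_2e^(t)sin(4t) + 2K_2e^(t)cos(4t), y(t) = -3K_1e^(t)sin(4t) - 2K_1e^(t)cos(4t) - 2K_2e^(t)sin(4t) + 3K_2e^(t)cos(4t)

Coefficient matrix A = [[-31, 20], [-52, 33]].
Characteristic polynomial det(A - λI) = λ^2 - 2λ + 17 = 0.
Eigenvalues λ = 1 ± 4i (complex conjugate pair).
For λ=1+4i: an eigenvector is (-1,-2) - i(-2,-3) = (-1 + 2i, -2 + 3i).
A real fundamental pair from Re and Im of e^((1+4i)t)v: X_1 = e^(t)(cos(4t)·(-1,-2) + sin(4t)·(-2,-3)), X_2 = e^(t)(sin(4t)·(-1,-2) - cos(4t)·(-2,-3)).
General solution: K_1X_1 + K_2X_2.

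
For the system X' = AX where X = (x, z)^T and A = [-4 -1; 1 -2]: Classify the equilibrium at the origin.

stable improper node

A = [[-4,-1],[1,-2]]; det(A-λI) = λ^2 + 6λ + 9.
repeated λ = -3 with a single eigenvector.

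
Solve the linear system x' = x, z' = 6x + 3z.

x(t) = C_2e^(t), z(t) = -C_1e^(3t) - 3C_2e^(t)

Coefficient matrix A = [[1, 0], [6, 3]].
Characteristic polynomial det(A - λI) = λ^2 - 4λ + 3 = 0.
Eigenvalues λ = 3, 1.
For λ=3: (A-λI) row 1 is [-2, 0], so an eigenvector is (0, -1).
For λ=1: (A-λI) row 2 is [6, 2], so an eigenvector is (1, -3).
General solution: C_1e^(3t)(0,-1) + C_2e^(t)(1,-3).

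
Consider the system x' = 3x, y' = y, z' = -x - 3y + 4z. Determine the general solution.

Coefficient matrix A = [[3, 0, 0], [0, 1, 0], [-1, -3, 4]].
det(A - λI) = 0 gives eigenvalues λ = 3, 4, 1.
For λ=3: eigenvector (1,0,1).
For λ=4: eigenvector (0,0,-1).
For λ=1: eigenvector (0,1,1).
General solution: c_1e^(3t)(1,0,1) + c_2e^(4t)(0,0,-1) + c_3e^(t)(0,1,1).

x(t) = c_1e^(3t), y(t) = c_3e^(t), z(t) = c_1e^(3t) - c_2e^(4t) + c_3e^(t)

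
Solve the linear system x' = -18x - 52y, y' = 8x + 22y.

Coefficient matrix A = [[-18, -52], [8, 22]].
Characteristic polynomial det(A - λI) = λ^2 - 4λ + 20 = 0.
Eigenvalues λ = 2 ± 4i (complex conjugate pair).
For λ=2+4i: an eigenvector is (-2,1) - i(-3,1) = (-2 + 3i, 1 - i).
A real fundamental pair from Re and Im of e^((2+4i)t)v: X_1 = e^(2t)(cos(4t)·(-2,1) + sin(4t)·(-3,1)), X_2 = e^(2t)(sin(4t)·(-2,1) - cos(4t)·(-3,1)).
General solution: K_1X_1 + K_2X_2.

x(t) = -3K_1e^(2t)sin(4t) - 2K_1e^(2t)cos(4t) - 2K_2e^(2t)sin(4t) + 3K_2e^(2t)cos(4t), y(t) = K_1e^(2t)sin(4t) + K_1e^(2t)cos(4t) + K_2e^(2t)sin(4t) - K_2e^(2t)cos(4t)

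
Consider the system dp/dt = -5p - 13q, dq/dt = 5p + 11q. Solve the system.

Coefficient matrix A = [[-5, -13], [5, 11]].
Characteristic polynomial det(A - λI) = λ^2 - 6λ + 10 = 0.
Eigenvalues λ = 3 ± i (complex conjugate pair).
For λ=3+i: an eigenvector is (2,-1) - i(-3,2) = (2 + 3i, -1 - 2i).
A real fundamental pair from Re and Im of e^((3+i)t)v: X_1 = e^(3t)(cos(t)·(2,-1) + sin(t)·(-3,2)), X_2 = e^(3t)(sin(t)·(2,-1) - cos(t)·(-3,2)).
General solution: c_1X_1 + c_2X_2.

p(t) = -3c_1e^(3t)sin(t) + 2c_1e^(3t)cos(t) + 2c_2e^(3t)sin(t) + 3c_2e^(3t)cos(t), q(t) = 2c_1e^(3t)sin(t) - c_1e^(3t)cos(t) - c_2e^(3t)sin(t) - 2c_2e^(3t)cos(t)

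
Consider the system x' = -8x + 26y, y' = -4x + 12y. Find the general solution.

Coefficient matrix A = [[-8, 26], [-4, 12]].
Characteristic polynomial det(A - λI) = λ^2 - 4λ + 8 = 0.
Eigenvalues λ = 2 ± 2i (complex conjugate pair).
For λ=2+2i: an eigenvector is (-3,-1) - i(2,1) = (-3 - 2i, -1 - i).
A real fundamental pair from Re and Im of e^((2+2i)t)v: X_1 = e^(2t)(cos(2t)·(-3,-1) + sin(2t)·(2,1)), X_2 = e^(2t)(sin(2t)·(-3,-1) - cos(2t)·(2,1)).
General solution: K_1X_1 + K_2X_2.

x(t) = 2K_1e^(2t)sin(2t) - 3K_1e^(2t)cos(2t) - 3K_2e^(2t)sin(2t) - 2K_2e^(2t)cos(2t), y(t) = K_1e^(2t)sin(2t) - K_1e^(2t)cos(2t) - K_2e^(2t)sin(2t) - K_2e^(2t)cos(2t)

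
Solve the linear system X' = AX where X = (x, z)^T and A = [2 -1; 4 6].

x(t) = C_1e^(4t) + C_2te^(4t) - 2C_2e^(4t), z(t) = -2C_1e^(4t) - 2C_2te^(4t) + 3C_2e^(4t)

Coefficient matrix A = [[2, -1], [4, 6]].
Characteristic polynomial det(A - λI) = λ^2 - 8λ + 16 = 0.
Single eigenvalue λ = 4 with algebraic multiplicity 2.
Eigenvector v = (1,-2); generalized eigenvector w with (A-λI)w=v is (-2,3).
General solution: e^(4t)[C_1·v + C_2·(t·v + w)].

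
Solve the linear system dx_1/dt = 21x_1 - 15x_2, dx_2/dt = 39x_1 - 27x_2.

x_1(t) = -2K_1e^(-3t)sin(3t) + K_1e^(-3t)cos(3t) + K_2e^(-3t)sin(3t) + 2K_2e^(-3t)cos(3t), x_2(t) = -3K_1e^(-3t)sin(3t) + 2K_1e^(-3t)cos(3t) + 2K_2e^(-3t)sin(3t) + 3K_2e^(-3t)cos(3t)

Coefficient matrix A = [[21, -15], [39, -27]].
Characteristic polynomial det(A - λI) = λ^2 + 6λ + 18 = 0.
Eigenvalues λ = -3 ± 3i (complex conjugate pair).
For λ=-3+3i: an eigenvector is (1,2) - i(-2,-3) = (1 + 2i, 2 + 3i).
A real fundamental pair from Re and Im of e^((-3+3i)t)v: X_1 = e^(-3t)(cos(3t)·(1,2) + sin(3t)·(-2,-3)), X_2 = e^(-3t)(sin(3t)·(1,2) - cos(3t)·(-2,-3)).
General solution: K_1X_1 + K_2X_2.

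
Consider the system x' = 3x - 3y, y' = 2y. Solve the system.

Coefficient matrix A = [[3, -3], [0, 2]].
Characteristic polynomial det(A - λI) = λ^2 - 5λ + 6 = 0.
Eigenvalues λ = 3, 2.
For λ=3: (A-λI) row 1 is [0, -3], so an eigenvector is (1, 0).
For λ=2: (A-λI) row 1 is [1, -3], so an eigenvector is (3, 1).
General solution: c_1e^(3t)(1,0) + c_2e^(2t)(3,1).

x(t) = c_1e^(3t) + 3c_2e^(2t), y(t) = c_2e^(2t)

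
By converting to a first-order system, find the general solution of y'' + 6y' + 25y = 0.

y(t) = K_1e^(-3t)cos(4t) + K_2e^(-3t)sin(4t)

Let x_1 = y, x_2 = y'. Then x_1' = x_2 and x_2' = -25x_1 - 6x_2.
A = [[0,1],[-25,-6]]; det(A-λI) = λ^2 + 6λ + 25.
Eigenvalues λ = -3 ± 4i.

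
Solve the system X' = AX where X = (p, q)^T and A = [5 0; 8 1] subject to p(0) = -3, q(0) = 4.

p(t) = -3e^(5t), q(t) = -6e^(5t) + 10e^(t)

Coefficient matrix A = [[5, 0], [8, 1]].
Characteristic polynomial det(A - λI) = λ^2 - 6λ + 5 = 0.
Eigenvalues λ = 1, 5.
For λ=1: (A-λI) row 1 is [4, 0], so an eigenvector is (0, 1).
For λ=5: (A-λI) row 2 is [8, -4], so an eigenvector is (1, 2).
General solution: C_1e^(t)(0,1) + C_2e^(5t)(1,2).
Applying p(0)=-3, q(0)=4 gives C_1=10, C_2=-3.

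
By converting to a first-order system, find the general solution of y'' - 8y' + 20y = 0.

Let x_1 = y, x_2 = y'. Then x_1' = x_2 and x_2' = -20x_1 + 8x_2.
A = [[0,1],[-20,8]]; det(A-λI) = λ^2 - 8λ + 20.
Eigenvalues λ = 4 ± 2i.

y(t) = K_1e^(4t)cos(2t) + K_2e^(4t)sin(2t)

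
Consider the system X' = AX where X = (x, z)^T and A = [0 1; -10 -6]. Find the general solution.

Coefficient matrix A = [[0, 1], [-10, -6]].
Characteristic polynomial det(A - λI) = λ^2 + 6λ + 10 = 0.
Eigenvalues λ = -3 ± i (complex conjugate pair).
For λ=-3+i: an eigenvector is (0,-1) - i(-1,3) = (0 + i, -1 - 3i).
A real fundamental pair from Re and Im of e^((-3+i)t)v: X_1 = e^(-3t)(cos(t)·(0,-1) + sin(t)·(-1,3)), X_2 = e^(-3t)(sin(t)·(0,-1) - cos(t)·(-1,3)).
General solution: K_1X_1 + K_2X_2.

x(t) = -K_1e^(-3t)sin(t) + K_2e^(-3t)cos(t), z(t) = 3K_1e^(-3t)sin(t) - K_1e^(-3t)cos(t) - K_2e^(-3t)sin(t) - 3K_2e^(-3t)cos(t)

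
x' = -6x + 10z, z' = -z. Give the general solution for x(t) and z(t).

Coefficient matrix A = [[-6, 10], [0, -1]].
Characteristic polynomial det(A - λI) = λ^2 + 7λ + 6 = 0.
Eigenvalues λ = -1, -6.
For λ=-1: (A-λI) row 1 is [-5, 10], so an eigenvector is (-2, -1).
For λ=-6: (A-λI) row 1 is [0, 10], so an eigenvector is (1, 0).
General solution: K_1e^(-t)(-2,-1) + K_2e^(-6t)(1,0).

x(t) = -2K_1e^(-t) + K_2e^(-6t), z(t) = -K_1e^(-t)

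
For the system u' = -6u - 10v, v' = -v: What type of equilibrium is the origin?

stable node

A = [[-6,-10],[0,-1]]; det(A-λI) = λ^2 + 7λ + 6.
λ = -1, -6: both negative.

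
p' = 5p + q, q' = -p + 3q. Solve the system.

p(t) = -K_1e^(4t) - K_2te^(4t) + K_2e^(4t), q(t) = K_1e^(4t) + K_2te^(4t) - 2K_2e^(4t)

Coefficient matrix A = [[5, 1], [-1, 3]].
Characteristic polynomial det(A - λI) = λ^2 - 8λ + 16 = 0.
Single eigenvalue λ = 4 with algebraic multiplicity 2.
Eigenvector v = (-1,1); generalized eigenvector w with (A-λI)w=v is (1,-2).
General solution: e^(4t)[K_1·v + K_2·(t·v + w)].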